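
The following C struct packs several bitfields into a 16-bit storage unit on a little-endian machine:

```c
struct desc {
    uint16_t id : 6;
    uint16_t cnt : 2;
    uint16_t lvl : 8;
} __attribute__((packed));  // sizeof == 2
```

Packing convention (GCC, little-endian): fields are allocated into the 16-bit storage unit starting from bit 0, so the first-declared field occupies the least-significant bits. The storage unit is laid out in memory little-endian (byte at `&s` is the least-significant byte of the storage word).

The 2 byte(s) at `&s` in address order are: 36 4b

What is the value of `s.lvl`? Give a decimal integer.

75

[0]=0x36 [1]=0x4b (little-endian) → word 0x4b36
id:6 @ bit 0 → (0x4b36>>0)&0x3f = 0x36
cnt:2 @ bit 6 → (0x4b36>>6)&0x3 = 0x0
lvl:8 @ bit 8 → (0x4b36>>8)&0xff = 0x4b  ←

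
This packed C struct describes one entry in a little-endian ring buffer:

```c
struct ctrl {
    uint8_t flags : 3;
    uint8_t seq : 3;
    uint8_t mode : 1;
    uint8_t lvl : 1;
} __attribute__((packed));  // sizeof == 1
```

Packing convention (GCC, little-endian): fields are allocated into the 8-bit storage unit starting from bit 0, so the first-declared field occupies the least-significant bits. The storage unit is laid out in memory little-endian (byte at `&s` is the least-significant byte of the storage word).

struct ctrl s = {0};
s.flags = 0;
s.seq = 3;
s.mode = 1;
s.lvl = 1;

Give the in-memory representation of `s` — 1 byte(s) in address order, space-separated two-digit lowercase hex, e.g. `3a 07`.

d8

[0+:3] flags=0 & 0x7 = 0x0; word=0x00
[3+:3] seq=3 & 0x7 = 0x3; word=0x18
[6+:1] mode=1 & 0x1 = 0x1; word=0x58
[7+:1] lvl=1 & 0x1 = 0x1; word=0xd8
word = 0xd8 → little-endian bytes:
  [0]=0xd8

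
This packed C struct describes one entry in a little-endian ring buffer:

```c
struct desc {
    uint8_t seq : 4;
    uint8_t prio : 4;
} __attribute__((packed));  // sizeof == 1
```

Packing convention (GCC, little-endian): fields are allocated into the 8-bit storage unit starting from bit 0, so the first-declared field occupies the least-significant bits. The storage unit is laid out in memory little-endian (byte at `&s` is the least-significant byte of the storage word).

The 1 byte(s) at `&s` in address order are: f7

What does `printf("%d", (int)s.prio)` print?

15

[0]=0xf7 (little-endian) → word 0xf7
seq:4 @ bit 0 → (0xf7>>0)&0xf = 0x7
prio:4 @ bit 4 → (0xf7>>4)&0xf = 0xf  ←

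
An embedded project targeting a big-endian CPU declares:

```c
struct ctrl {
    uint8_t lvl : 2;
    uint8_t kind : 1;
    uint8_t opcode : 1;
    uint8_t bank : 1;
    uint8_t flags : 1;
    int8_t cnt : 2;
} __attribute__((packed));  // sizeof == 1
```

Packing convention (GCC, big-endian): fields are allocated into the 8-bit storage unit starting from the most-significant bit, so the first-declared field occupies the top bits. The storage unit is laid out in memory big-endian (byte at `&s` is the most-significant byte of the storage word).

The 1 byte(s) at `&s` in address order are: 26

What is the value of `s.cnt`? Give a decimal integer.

-2

[0]=0x26 (big-endian) → word 0x26
lvl [6+:2] = (word>>6) & 0x3 = 0
kind [5+:1] = (word>>5) & 0x1 = 1
opcode [4+:1] = (word>>4) & 0x1 = 0
bank [3+:1] = (word>>3) & 0x1 = 0
flags [2+:1] = (word>>2) & 0x1 = 1
cnt [0+:2] = (word>>0) & 0x3 = 2  ←
cnt signed 2b, MSB=1: 2 - 4 = -2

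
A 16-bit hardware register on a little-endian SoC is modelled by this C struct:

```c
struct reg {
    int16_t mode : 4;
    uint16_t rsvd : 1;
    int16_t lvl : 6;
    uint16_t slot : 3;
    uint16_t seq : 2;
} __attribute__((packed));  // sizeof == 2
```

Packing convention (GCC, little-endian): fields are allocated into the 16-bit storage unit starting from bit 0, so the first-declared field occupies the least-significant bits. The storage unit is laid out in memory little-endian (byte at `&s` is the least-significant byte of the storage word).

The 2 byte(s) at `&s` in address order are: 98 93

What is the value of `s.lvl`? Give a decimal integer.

28

[0]=0x98 [1]=0x93 (little-endian) → word 0x9398
mode [0+:4] = (word>>0) & 0xf = 8
rsvd [4+:1] = (word>>4) & 0x1 = 1
lvl [5+:6] = (word>>5) & 0x3f = 28  ←
slot [11+:3] = (word>>11) & 0x7 = 2
seq [14+:2] = (word>>14) & 0x3 = 2
lvl signed 6b, MSB=0: value = 28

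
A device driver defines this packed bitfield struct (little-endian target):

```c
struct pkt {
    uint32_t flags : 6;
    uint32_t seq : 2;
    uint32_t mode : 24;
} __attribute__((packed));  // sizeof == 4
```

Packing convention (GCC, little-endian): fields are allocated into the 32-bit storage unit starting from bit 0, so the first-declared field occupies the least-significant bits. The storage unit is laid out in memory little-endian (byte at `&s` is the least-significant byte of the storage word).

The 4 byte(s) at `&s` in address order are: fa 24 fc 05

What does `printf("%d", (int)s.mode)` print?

392228

[0]=0xfa [1]=0x24 [2]=0xfc [3]=0x05 (little-endian) → word 0x05fc24fa
flags:6 @ bit 0 → (0x05fc24fa>>0)&0x3f = 0x3a
seq:2 @ bit 6 → (0x05fc24fa>>6)&0x3 = 0x3
mode:24 @ bit 8 → (0x05fc24fa>>8)&0xffffff = 0x5fc24  ←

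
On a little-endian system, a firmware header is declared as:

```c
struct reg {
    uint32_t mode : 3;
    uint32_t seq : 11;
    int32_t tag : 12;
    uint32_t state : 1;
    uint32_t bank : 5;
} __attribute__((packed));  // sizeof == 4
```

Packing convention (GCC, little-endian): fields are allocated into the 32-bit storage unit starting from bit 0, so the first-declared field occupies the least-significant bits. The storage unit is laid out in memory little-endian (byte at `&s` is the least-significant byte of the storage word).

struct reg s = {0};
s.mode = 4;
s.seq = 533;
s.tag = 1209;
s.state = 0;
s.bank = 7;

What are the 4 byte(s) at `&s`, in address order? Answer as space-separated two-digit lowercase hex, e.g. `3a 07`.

mode:3 = 4 → 0x4 << 0 → word 0x00000004
seq:11 = 533 → 0x215 << 3 → word 0x000010ac
tag:12 = 1209 → 0x4b9 << 14 → word 0x012e50ac
state:1 = 0 → 0x0 << 26 → word 0x012e50ac
bank:5 = 7 → 0x7 << 27 → word 0x392e50ac
word = 0x392e50ac → little-endian bytes:
  [0]=0xac  [1]=0x50  [2]=0x2e  [3]=0x39

ac 50 2e 39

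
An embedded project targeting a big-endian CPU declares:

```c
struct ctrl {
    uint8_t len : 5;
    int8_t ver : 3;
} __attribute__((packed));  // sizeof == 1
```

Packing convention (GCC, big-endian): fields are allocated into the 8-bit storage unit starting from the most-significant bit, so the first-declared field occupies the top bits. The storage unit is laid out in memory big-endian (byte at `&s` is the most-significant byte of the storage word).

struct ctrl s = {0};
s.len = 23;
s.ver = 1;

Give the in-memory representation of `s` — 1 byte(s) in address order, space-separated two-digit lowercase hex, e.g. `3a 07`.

b9

len:5 = 23 → 0x17 << 3 → word 0xb8
ver:3 = 1 → 0x1 << 0 → word 0xb9
word = 0xb9 → big-endian bytes:
  [0]=0xb9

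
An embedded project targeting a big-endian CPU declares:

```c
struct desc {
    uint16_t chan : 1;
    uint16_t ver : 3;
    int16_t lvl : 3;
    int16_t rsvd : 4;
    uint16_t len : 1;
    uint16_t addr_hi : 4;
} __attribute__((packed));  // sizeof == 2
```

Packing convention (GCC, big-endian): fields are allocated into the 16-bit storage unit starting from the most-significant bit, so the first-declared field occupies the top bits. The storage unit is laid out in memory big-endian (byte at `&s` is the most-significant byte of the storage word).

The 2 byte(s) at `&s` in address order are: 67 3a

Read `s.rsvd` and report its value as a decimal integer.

-7

[0]=0x67 [1]=0x3a (big-endian) → word 0x673a
chan [15+:1] = (word>>15) & 0x1 = 0
ver [12+:3] = (word>>12) & 0x7 = 6
lvl [9+:3] = (word>>9) & 0x7 = 3
rsvd [5+:4] = (word>>5) & 0xf = 9  ←
len [4+:1] = (word>>4) & 0x1 = 1
addr_hi [0+:4] = (word>>0) & 0xf = 10
rsvd signed 4b, MSB=1: 9 - 16 = -7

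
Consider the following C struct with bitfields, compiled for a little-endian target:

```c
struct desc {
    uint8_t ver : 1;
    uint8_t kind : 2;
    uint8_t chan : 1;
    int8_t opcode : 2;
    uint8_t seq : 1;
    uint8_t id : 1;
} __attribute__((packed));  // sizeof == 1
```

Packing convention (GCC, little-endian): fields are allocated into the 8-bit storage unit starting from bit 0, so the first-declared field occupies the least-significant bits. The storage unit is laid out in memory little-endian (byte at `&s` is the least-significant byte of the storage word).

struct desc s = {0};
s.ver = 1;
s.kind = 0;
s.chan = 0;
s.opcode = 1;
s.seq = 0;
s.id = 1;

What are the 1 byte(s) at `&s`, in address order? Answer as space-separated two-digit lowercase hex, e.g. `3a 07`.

91

ver (1b) val=1 bits=0x1 at bit 0: 0x01
kind (2b) val=0 bits=0x0 at bit 1: 0x01
chan (1b) val=0 bits=0x0 at bit 3: 0x01
opcode (2b) val=1 bits=0x1 at bit 4: 0x11
seq (1b) val=0 bits=0x0 at bit 6: 0x11
id (1b) val=1 bits=0x1 at bit 7: 0x91
word = 0x91 → little-endian bytes:
  [0]=0x91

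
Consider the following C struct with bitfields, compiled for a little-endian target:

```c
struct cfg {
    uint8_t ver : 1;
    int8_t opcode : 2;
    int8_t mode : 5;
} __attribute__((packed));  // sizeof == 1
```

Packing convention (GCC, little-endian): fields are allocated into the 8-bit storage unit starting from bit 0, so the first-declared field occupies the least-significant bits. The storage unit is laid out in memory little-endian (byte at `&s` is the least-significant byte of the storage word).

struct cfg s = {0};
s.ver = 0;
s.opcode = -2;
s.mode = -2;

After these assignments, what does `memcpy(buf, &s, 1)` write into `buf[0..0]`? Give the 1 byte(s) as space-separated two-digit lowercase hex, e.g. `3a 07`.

f4

ver (1b) val=0 bits=0x0 at bit 0: 0x00
opcode (2b) val=-2 bits=0x2 at bit 1: 0x04
mode (5b) val=-2 bits=0x1e at bit 3: 0xf4
word = 0xf4 → little-endian bytes:
  [0]=0xf4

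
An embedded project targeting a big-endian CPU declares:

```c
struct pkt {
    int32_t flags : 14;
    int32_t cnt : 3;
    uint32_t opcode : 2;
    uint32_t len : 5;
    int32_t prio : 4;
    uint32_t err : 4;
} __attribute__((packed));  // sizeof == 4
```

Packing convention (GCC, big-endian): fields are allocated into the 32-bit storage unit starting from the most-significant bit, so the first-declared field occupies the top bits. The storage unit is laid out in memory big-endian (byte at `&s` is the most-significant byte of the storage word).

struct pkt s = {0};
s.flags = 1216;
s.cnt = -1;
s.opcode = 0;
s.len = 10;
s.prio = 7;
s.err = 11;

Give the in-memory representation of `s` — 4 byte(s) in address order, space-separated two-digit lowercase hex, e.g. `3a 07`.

flags (14b) val=1216 bits=0x4c0 at bit 18: 0x13000000
cnt (3b) val=-1 bits=0x7 at bit 15: 0x13038000
opcode (2b) val=0 bits=0x0 at bit 13: 0x13038000
len (5b) val=10 bits=0xa at bit 8: 0x13038a00
prio (4b) val=7 bits=0x7 at bit 4: 0x13038a70
err (4b) val=11 bits=0xb at bit 0: 0x13038a7b
word = 0x13038a7b → big-endian bytes:
  [0]=0x13  [1]=0x03  [2]=0x8a  [3]=0x7b

13 03 8a 7b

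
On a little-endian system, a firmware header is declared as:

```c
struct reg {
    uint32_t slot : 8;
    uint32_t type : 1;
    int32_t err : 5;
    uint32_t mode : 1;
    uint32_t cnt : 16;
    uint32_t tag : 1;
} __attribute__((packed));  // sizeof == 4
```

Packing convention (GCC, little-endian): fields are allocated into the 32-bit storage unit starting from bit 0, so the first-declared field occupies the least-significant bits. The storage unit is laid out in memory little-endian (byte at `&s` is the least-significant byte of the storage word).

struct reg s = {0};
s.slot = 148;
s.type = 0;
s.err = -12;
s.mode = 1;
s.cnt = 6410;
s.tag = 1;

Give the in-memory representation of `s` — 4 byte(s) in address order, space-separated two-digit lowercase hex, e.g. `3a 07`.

slot:8 = 148 → 0x94 << 0 → word 0x00000094
type:1 = 0 → 0x0 << 8 → word 0x00000094
err:5 = -12 → 0x14 << 9 → word 0x00002894
mode:1 = 1 → 0x1 << 14 → word 0x00006894
cnt:16 = 6410 → 0x190a << 15 → word 0x0c856894
tag:1 = 1 → 0x1 << 31 → word 0x8c856894
word = 0x8c856894 → little-endian bytes:
  [0]=0x94  [1]=0x68  [2]=0x85  [3]=0x8c

94 68 85 8c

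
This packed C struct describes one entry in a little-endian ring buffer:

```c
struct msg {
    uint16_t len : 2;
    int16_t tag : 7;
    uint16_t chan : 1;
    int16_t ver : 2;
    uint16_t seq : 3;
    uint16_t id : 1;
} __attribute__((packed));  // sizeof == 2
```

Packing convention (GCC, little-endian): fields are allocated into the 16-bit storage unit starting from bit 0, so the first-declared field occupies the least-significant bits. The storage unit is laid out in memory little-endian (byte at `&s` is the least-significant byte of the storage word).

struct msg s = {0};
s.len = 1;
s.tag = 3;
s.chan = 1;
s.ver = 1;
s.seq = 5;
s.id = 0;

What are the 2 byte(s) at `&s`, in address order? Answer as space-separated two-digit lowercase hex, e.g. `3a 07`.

[0+:2] len=1 & 0x3 = 0x1; word=0x0001
[2+:7] tag=3 & 0x7f = 0x3; word=0x000d
[9+:1] chan=1 & 0x1 = 0x1; word=0x020d
[10+:2] ver=1 & 0x3 = 0x1; word=0x060d
[12+:3] seq=5 & 0x7 = 0x5; word=0x560d
[15+:1] id=0 & 0x1 = 0x0; word=0x560d
word = 0x560d → little-endian bytes:
  [0]=0x0d  [1]=0x56

0d 56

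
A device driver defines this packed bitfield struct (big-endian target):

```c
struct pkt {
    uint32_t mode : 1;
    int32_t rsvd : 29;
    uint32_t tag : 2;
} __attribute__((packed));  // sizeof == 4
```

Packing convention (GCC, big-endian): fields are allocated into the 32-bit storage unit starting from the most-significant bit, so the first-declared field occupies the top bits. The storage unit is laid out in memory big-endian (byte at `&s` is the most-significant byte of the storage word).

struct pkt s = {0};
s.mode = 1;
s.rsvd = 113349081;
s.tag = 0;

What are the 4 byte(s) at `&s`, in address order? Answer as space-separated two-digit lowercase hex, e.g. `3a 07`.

[31+:1] mode=1 & 0x1 = 0x1; word=0x80000000
[2+:29] rsvd=113349081 & 0x1fffffff = 0x6c191d9; word=0x9b064764
[0+:2] tag=0 & 0x3 = 0x0; word=0x9b064764
word = 0x9b064764 → big-endian bytes:
  [0]=0x9b  [1]=0x06  [2]=0x47  [3]=0x64

9b 06 47 64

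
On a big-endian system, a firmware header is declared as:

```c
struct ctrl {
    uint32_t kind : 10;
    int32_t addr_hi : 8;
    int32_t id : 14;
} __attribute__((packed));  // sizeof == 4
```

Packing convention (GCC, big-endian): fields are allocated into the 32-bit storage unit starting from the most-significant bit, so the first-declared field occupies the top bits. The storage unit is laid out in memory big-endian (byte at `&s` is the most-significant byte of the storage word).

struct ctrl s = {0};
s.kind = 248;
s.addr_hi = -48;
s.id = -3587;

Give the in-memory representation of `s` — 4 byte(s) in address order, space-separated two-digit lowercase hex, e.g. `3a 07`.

kind (10b) val=248 bits=0xf8 at bit 22: 0x3e000000
addr_hi (8b) val=-48 bits=0xd0 at bit 14: 0x3e340000
id (14b) val=-3587 bits=0x31fd at bit 0: 0x3e3431fd
word = 0x3e3431fd → big-endian bytes:
  [0]=0x3e  [1]=0x34  [2]=0x31  [3]=0xfd

3e 34 31 fd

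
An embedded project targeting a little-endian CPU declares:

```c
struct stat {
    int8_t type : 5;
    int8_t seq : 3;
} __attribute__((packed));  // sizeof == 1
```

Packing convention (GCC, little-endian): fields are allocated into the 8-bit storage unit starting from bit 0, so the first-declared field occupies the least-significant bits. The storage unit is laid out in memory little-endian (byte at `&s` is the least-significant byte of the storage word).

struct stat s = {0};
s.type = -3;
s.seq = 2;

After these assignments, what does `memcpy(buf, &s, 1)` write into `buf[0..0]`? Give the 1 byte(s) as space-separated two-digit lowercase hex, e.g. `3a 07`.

5d

type (5b) val=-3 bits=0x1d at bit 0: 0x1d
seq (3b) val=2 bits=0x2 at bit 5: 0x5d
word = 0x5d → little-endian bytes:
  [0]=0x5d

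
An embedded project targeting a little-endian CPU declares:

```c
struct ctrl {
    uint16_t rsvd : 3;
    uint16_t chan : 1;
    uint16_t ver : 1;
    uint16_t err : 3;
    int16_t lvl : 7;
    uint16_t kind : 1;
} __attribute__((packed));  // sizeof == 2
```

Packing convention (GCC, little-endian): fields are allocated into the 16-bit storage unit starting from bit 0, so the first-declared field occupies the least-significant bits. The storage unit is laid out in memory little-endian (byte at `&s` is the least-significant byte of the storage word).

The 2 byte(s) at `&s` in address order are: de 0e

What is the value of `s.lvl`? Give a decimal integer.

14

[0]=0xde [1]=0x0e (little-endian) → word 0x0ede
rsvd [0+:3] = (word>>0) & 0x7 = 6
chan [3+:1] = (word>>3) & 0x1 = 1
ver [4+:1] = (word>>4) & 0x1 = 1
err [5+:3] = (word>>5) & 0x7 = 6
lvl [8+:7] = (word>>8) & 0x7f = 14  ←
kind [15+:1] = (word>>15) & 0x1 = 0
lvl signed 7b, MSB=0: value = 14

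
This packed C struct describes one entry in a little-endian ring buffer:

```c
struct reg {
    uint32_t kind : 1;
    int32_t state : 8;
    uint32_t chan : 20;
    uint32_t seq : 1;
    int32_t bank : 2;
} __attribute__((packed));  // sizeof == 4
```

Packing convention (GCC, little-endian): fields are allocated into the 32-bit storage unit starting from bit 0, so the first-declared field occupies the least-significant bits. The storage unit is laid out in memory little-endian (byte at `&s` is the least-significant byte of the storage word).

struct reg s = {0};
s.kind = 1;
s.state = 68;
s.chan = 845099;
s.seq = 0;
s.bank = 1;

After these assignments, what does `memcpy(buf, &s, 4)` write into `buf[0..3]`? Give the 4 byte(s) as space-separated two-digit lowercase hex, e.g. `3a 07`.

kind:1 = 1 → 0x1 << 0 → word 0x00000001
state:8 = 68 → 0x44 << 1 → word 0x00000089
chan:20 = 845099 → 0xce52b << 9 → word 0x19ca5689
seq:1 = 0 → 0x0 << 29 → word 0x19ca5689
bank:2 = 1 → 0x1 << 30 → word 0x59ca5689
word = 0x59ca5689 → little-endian bytes:
  [0]=0x89  [1]=0x56  [2]=0xca  [3]=0x59

89 56 ca 59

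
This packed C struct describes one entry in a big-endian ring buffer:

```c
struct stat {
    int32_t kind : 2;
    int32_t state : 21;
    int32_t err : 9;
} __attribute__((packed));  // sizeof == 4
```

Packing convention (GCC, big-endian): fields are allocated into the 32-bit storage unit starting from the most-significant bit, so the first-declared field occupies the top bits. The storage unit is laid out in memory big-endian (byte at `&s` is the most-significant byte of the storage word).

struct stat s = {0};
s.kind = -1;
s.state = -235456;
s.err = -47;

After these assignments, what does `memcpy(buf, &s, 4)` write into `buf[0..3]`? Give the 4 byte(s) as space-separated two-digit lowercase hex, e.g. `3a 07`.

kind (2b) val=-1 bits=0x3 at bit 30: 0xc0000000
state (21b) val=-235456 bits=0x1c6840 at bit 9: 0xf8d08000
err (9b) val=-47 bits=0x1d1 at bit 0: 0xf8d081d1
word = 0xf8d081d1 → big-endian bytes:
  [0]=0xf8  [1]=0xd0  [2]=0x81  [3]=0xd1

f8 d0 81 d1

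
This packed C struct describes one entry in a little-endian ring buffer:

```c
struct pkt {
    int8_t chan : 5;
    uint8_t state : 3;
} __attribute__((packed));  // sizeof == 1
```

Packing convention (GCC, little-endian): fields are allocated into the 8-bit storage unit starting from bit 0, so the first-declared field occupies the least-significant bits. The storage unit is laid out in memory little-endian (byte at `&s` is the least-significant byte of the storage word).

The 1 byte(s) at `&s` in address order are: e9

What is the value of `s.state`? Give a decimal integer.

[0]=0xe9 (little-endian) → word 0xe9
chan:5 @ bit 0 → (0xe9>>0)&0x1f = 0x9
state:3 @ bit 5 → (0xe9>>5)&0x7 = 0x7  ←

7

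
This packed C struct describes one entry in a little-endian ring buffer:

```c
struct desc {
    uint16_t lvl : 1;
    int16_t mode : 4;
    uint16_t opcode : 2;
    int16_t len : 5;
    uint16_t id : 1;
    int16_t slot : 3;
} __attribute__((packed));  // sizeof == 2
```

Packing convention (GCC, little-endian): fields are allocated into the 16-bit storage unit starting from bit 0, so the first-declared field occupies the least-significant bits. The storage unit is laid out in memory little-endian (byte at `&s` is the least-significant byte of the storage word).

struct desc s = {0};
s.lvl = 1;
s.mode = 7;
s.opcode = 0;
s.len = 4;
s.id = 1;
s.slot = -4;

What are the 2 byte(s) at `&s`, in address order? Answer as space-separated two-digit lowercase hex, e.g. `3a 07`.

0f 92

[0+:1] lvl=1 & 0x1 = 0x1; word=0x0001
[1+:4] mode=7 & 0xf = 0x7; word=0x000f
[5+:2] opcode=0 & 0x3 = 0x0; word=0x000f
[7+:5] len=4 & 0x1f = 0x4; word=0x020f
[12+:1] id=1 & 0x1 = 0x1; word=0x120f
[13+:3] slot=-4 & 0x7 = 0x4; word=0x920f
word = 0x920f → little-endian bytes:
  [0]=0x0f  [1]=0x92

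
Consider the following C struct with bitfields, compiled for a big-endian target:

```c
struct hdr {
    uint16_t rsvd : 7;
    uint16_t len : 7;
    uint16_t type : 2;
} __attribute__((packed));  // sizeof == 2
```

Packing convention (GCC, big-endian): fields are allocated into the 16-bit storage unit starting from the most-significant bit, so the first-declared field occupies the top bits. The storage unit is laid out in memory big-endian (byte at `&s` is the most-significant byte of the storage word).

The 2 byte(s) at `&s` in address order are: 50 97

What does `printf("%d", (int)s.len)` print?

[0]=0x50 [1]=0x97 (big-endian) → word 0x5097
rsvd:7 @ bit 9 → (0x5097>>9)&0x7f = 0x28
len:7 @ bit 2 → (0x5097>>2)&0x7f = 0x25  ←
type:2 @ bit 0 → (0x5097>>0)&0x3 = 0x3

37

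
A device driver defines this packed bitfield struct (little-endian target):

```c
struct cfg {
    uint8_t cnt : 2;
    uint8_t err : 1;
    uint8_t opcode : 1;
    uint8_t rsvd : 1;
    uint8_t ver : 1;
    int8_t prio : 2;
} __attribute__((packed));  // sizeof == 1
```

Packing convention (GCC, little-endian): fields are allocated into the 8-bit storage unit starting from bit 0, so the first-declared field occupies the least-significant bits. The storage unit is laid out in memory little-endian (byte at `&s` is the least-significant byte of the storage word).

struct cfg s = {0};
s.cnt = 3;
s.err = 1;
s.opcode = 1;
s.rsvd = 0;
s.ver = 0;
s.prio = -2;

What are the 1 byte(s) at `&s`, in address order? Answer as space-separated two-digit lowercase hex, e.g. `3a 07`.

8f

cnt (2b) val=3 bits=0x3 at bit 0: 0x03
err (1b) val=1 bits=0x1 at bit 2: 0x07
opcode (1b) val=1 bits=0x1 at bit 3: 0x0f
rsvd (1b) val=0 bits=0x0 at bit 4: 0x0f
ver (1b) val=0 bits=0x0 at bit 5: 0x0f
prio (2b) val=-2 bits=0x2 at bit 6: 0x8f
word = 0x8f → little-endian bytes:
  [0]=0x8f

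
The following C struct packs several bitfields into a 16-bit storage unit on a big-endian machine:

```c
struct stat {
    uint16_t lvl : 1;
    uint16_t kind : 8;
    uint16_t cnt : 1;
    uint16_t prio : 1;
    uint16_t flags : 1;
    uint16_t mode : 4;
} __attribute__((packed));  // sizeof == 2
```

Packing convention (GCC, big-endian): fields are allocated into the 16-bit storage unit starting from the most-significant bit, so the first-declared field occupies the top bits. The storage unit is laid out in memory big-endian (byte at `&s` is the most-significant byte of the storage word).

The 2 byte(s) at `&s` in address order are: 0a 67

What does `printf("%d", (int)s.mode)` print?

[0]=0x0a [1]=0x67 (big-endian) → word 0x0a67
lvl [15+:1] = (word>>15) & 0x1 = 0
kind [7+:8] = (word>>7) & 0xff = 20
cnt [6+:1] = (word>>6) & 0x1 = 1
prio [5+:1] = (word>>5) & 0x1 = 1
flags [4+:1] = (word>>4) & 0x1 = 0
mode [0+:4] = (word>>0) & 0xf = 7  ←

7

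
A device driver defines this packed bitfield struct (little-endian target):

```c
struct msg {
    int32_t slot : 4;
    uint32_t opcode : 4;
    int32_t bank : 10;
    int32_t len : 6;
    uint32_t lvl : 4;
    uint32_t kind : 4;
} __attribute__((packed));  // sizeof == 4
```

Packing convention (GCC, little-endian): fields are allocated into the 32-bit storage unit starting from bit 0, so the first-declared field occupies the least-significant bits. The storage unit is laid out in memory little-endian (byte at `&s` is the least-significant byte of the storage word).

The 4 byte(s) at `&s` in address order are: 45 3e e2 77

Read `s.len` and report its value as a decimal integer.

-8

[0]=0x45 [1]=0x3e [2]=0xe2 [3]=0x77 (little-endian) → word 0x77e23e45
slot:4 @ bit 0 → (0x77e23e45>>0)&0xf = 0x5
opcode:4 @ bit 4 → (0x77e23e45>>4)&0xf = 0x4
bank:10 @ bit 8 → (0x77e23e45>>8)&0x3ff = 0x23e
len:6 @ bit 18 → (0x77e23e45>>18)&0x3f = 0x38  ←
lvl:4 @ bit 24 → (0x77e23e45>>24)&0xf = 0x7
kind:4 @ bit 28 → (0x77e23e45>>28)&0xf = 0x7
len signed 6b, MSB=1: 56 - 64 = -8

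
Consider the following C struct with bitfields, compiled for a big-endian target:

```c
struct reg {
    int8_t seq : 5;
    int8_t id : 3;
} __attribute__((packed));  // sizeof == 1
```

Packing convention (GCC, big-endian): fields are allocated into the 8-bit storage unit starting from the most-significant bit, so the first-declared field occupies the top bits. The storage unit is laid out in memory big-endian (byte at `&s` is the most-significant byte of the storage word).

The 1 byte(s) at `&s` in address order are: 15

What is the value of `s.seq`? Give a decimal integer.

2

[0]=0x15 (big-endian) → word 0x15
seq:5 @ bit 3 → (0x15>>3)&0x1f = 0x2  ←
id:3 @ bit 0 → (0x15>>0)&0x7 = 0x5
seq signed 5b, MSB=0: value = 2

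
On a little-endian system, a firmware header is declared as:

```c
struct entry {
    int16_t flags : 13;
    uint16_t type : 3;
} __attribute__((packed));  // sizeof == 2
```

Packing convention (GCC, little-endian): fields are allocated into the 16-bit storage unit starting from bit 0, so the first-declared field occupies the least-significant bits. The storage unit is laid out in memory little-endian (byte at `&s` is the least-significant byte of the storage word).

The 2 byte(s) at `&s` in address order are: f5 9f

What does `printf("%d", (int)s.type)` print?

4

[0]=0xf5 [1]=0x9f (little-endian) → word 0x9ff5
flags [0+:13] = (word>>0) & 0x1fff = 8181
type [13+:3] = (word>>13) & 0x7 = 4  ←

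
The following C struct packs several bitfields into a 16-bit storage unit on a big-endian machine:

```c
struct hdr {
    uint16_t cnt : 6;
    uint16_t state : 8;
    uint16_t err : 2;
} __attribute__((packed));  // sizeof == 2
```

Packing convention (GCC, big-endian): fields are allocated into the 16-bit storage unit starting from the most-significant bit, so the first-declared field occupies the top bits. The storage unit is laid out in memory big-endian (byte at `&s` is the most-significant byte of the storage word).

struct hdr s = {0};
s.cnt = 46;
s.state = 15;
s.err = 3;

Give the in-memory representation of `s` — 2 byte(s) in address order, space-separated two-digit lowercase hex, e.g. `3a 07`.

cnt (6b) val=46 bits=0x2e at bit 10: 0xb800
state (8b) val=15 bits=0xf at bit 2: 0xb83c
err (2b) val=3 bits=0x3 at bit 0: 0xb83f
word = 0xb83f → big-endian bytes:
  [0]=0xb8  [1]=0x3f

b8 3f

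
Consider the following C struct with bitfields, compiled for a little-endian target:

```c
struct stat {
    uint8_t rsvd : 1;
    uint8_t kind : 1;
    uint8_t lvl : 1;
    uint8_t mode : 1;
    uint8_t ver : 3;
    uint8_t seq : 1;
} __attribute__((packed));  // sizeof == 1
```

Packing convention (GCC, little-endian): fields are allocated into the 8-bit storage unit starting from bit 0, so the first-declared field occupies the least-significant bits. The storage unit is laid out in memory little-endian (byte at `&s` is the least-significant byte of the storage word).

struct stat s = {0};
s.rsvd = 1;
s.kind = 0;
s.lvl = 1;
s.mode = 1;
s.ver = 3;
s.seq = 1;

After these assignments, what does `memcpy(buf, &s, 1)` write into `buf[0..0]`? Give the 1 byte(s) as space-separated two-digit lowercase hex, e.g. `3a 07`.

bd

[0+:1] rsvd=1 & 0x1 = 0x1; word=0x01
[1+:1] kind=0 & 0x1 = 0x0; word=0x01
[2+:1] lvl=1 & 0x1 = 0x1; word=0x05
[3+:1] mode=1 & 0x1 = 0x1; word=0x0d
[4+:3] ver=3 & 0x7 = 0x3; word=0x3d
[7+:1] seq=1 & 0x1 = 0x1; word=0xbd
word = 0xbd → little-endian bytes:
  [0]=0xbd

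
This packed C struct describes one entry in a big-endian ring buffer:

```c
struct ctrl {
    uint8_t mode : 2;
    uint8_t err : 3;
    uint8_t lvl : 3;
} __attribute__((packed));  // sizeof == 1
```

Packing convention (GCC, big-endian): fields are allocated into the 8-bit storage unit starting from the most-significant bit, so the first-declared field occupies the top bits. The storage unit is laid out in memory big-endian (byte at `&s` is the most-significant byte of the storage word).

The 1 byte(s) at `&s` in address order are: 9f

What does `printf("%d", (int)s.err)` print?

[0]=0x9f (big-endian) → word 0x9f
mode [6+:2] = (word>>6) & 0x3 = 2
err [3+:3] = (word>>3) & 0x7 = 3  ←
lvl [0+:3] = (word>>0) & 0x7 = 7

3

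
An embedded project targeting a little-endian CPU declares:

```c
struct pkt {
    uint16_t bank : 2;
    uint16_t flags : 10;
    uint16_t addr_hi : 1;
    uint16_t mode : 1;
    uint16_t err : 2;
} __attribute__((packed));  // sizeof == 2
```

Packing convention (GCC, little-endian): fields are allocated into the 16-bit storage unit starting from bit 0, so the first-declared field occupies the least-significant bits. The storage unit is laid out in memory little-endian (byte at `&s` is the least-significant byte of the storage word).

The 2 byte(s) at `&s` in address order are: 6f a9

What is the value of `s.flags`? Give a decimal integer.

[0]=0x6f [1]=0xa9 (little-endian) → word 0xa96f
bank [0+:2] = (word>>0) & 0x3 = 3
flags [2+:10] = (word>>2) & 0x3ff = 603  ←
addr_hi [12+:1] = (word>>12) & 0x1 = 0
mode [13+:1] = (word>>13) & 0x1 = 1
err [14+:2] = (word>>14) & 0x3 = 2

603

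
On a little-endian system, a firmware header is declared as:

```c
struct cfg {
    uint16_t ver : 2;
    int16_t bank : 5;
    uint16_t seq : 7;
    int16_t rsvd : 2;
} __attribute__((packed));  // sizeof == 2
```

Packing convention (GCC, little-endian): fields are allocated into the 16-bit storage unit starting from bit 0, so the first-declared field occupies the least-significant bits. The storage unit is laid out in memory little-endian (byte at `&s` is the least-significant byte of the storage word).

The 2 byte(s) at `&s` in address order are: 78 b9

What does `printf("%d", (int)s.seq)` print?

[0]=0x78 [1]=0xb9 (little-endian) → word 0xb978
ver:2 @ bit 0 → (0xb978>>0)&0x3 = 0x0
bank:5 @ bit 2 → (0xb978>>2)&0x1f = 0x1e
seq:7 @ bit 7 → (0xb978>>7)&0x7f = 0x72  ←
rsvd:2 @ bit 14 → (0xb978>>14)&0x3 = 0x2

114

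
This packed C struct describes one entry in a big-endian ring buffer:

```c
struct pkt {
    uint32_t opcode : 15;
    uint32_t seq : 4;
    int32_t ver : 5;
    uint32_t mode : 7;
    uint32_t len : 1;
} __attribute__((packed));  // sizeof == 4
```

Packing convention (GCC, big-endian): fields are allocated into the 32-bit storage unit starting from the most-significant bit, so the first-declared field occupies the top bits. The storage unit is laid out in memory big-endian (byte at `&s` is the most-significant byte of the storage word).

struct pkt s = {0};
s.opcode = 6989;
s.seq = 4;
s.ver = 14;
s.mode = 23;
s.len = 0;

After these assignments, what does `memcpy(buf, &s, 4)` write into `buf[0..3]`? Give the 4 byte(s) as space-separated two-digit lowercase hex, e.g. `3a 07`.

opcode (15b) val=6989 bits=0x1b4d at bit 17: 0x369a0000
seq (4b) val=4 bits=0x4 at bit 13: 0x369a8000
ver (5b) val=14 bits=0xe at bit 8: 0x369a8e00
mode (7b) val=23 bits=0x17 at bit 1: 0x369a8e2e
len (1b) val=0 bits=0x0 at bit 0: 0x369a8e2e
word = 0x369a8e2e → big-endian bytes:
  [0]=0x36  [1]=0x9a  [2]=0x8e  [3]=0x2e

36 9a 8e 2e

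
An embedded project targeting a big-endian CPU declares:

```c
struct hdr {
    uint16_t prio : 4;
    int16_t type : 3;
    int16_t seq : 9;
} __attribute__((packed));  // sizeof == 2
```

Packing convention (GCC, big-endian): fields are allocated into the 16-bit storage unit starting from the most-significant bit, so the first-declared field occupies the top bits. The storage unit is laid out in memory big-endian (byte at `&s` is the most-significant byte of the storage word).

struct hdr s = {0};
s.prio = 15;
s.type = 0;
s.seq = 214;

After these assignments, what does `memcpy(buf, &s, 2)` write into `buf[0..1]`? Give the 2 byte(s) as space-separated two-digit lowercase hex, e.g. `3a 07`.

prio:4 = 15 → 0xf << 12 → word 0xf000
type:3 = 0 → 0x0 << 9 → word 0xf000
seq:9 = 214 → 0xd6 << 0 → word 0xf0d6
word = 0xf0d6 → big-endian bytes:
  [0]=0xf0  [1]=0xd6

f0 d6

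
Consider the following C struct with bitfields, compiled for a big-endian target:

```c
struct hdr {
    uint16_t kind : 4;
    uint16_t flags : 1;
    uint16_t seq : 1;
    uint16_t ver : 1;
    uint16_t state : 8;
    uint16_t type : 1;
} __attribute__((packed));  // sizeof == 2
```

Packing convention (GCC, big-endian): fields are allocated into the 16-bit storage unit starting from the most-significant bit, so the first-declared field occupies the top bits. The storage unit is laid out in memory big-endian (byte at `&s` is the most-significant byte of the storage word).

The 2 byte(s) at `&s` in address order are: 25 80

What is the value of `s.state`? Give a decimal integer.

192

[0]=0x25 [1]=0x80 (big-endian) → word 0x2580
kind:4 @ bit 12 → (0x2580>>12)&0xf = 0x2
flags:1 @ bit 11 → (0x2580>>11)&0x1 = 0x0
seq:1 @ bit 10 → (0x2580>>10)&0x1 = 0x1
ver:1 @ bit 9 → (0x2580>>9)&0x1 = 0x0
state:8 @ bit 1 → (0x2580>>1)&0xff = 0xc0  ←
type:1 @ bit 0 → (0x2580>>0)&0x1 = 0x0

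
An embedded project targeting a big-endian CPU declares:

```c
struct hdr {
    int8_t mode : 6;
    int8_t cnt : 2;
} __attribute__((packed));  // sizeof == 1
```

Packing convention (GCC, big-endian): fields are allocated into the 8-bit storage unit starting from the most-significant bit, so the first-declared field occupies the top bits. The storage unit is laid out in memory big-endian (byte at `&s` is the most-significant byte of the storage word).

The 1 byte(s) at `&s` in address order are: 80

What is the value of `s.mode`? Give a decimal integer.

-32

[0]=0x80 (big-endian) → word 0x80
mode:6 @ bit 2 → (0x80>>2)&0x3f = 0x20  ←
cnt:2 @ bit 0 → (0x80>>0)&0x3 = 0x0
mode signed 6b, MSB=1: 32 - 64 = -32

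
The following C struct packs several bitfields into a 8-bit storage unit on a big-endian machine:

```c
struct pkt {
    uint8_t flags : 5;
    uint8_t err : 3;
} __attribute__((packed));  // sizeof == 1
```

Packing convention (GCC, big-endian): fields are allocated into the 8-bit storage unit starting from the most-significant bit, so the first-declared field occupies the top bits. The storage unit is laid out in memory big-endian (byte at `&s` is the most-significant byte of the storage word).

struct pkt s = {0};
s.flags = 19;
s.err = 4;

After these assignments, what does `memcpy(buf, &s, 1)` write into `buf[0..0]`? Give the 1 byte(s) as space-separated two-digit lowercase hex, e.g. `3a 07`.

9c

flags:5 = 19 → 0x13 << 3 → word 0x98
err:3 = 4 → 0x4 << 0 → word 0x9c
word = 0x9c → big-endian bytes:
  [0]=0x9c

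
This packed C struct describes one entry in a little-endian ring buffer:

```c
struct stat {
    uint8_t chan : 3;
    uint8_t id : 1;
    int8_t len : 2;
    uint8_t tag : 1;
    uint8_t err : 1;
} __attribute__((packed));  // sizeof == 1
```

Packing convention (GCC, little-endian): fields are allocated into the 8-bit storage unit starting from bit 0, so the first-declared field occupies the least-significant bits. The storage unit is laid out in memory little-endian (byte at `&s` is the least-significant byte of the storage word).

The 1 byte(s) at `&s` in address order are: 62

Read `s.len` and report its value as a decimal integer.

-2

[0]=0x62 (little-endian) → word 0x62
chan:3 @ bit 0 → (0x62>>0)&0x7 = 0x2
id:1 @ bit 3 → (0x62>>3)&0x1 = 0x0
len:2 @ bit 4 → (0x62>>4)&0x3 = 0x2  ←
tag:1 @ bit 6 → (0x62>>6)&0x1 = 0x1
err:1 @ bit 7 → (0x62>>7)&0x1 = 0x0
len signed 2b, MSB=1: 2 - 4 = -2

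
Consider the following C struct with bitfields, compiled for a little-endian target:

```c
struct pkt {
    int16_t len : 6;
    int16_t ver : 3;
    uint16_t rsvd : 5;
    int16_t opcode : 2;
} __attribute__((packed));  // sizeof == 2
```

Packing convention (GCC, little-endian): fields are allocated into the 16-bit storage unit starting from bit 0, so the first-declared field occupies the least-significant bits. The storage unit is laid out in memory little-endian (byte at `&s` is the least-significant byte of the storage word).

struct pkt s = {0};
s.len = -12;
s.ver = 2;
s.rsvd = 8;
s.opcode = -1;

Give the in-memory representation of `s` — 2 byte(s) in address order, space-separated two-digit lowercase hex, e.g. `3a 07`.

[0+:6] len=-12 & 0x3f = 0x34; word=0x0034
[6+:3] ver=2 & 0x7 = 0x2; word=0x00b4
[9+:5] rsvd=8 & 0x1f = 0x8; word=0x10b4
[14+:2] opcode=-1 & 0x3 = 0x3; word=0xd0b4
word = 0xd0b4 → little-endian bytes:
  [0]=0xb4  [1]=0xd0

b4 d0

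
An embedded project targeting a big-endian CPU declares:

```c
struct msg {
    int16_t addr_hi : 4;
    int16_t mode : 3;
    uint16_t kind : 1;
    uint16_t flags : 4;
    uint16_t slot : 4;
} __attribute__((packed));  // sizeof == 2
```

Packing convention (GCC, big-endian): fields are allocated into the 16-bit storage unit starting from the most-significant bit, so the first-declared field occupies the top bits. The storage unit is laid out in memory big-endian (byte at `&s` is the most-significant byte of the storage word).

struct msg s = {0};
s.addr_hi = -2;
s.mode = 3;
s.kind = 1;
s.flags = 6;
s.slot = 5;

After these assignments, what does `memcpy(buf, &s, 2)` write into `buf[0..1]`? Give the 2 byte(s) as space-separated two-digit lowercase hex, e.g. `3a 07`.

addr_hi (4b) val=-2 bits=0xe at bit 12: 0xe000
mode (3b) val=3 bits=0x3 at bit 9: 0xe600
kind (1b) val=1 bits=0x1 at bit 8: 0xe700
flags (4b) val=6 bits=0x6 at bit 4: 0xe760
slot (4b) val=5 bits=0x5 at bit 0: 0xe765
word = 0xe765 → big-endian bytes:
  [0]=0xe7  [1]=0x65

e7 65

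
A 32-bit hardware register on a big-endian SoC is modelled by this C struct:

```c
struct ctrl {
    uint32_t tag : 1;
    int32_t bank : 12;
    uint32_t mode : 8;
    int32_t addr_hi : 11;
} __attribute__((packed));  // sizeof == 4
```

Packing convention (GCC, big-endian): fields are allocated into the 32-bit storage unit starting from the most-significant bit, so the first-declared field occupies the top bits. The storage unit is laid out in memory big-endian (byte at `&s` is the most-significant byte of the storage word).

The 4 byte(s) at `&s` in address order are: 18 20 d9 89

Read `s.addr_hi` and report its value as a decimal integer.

[0]=0x18 [1]=0x20 [2]=0xd9 [3]=0x89 (big-endian) → word 0x1820d989
tag:1 @ bit 31 → (0x1820d989>>31)&0x1 = 0x0
bank:12 @ bit 19 → (0x1820d989>>19)&0xfff = 0x304
mode:8 @ bit 11 → (0x1820d989>>11)&0xff = 0x1b
addr_hi:11 @ bit 0 → (0x1820d989>>0)&0x7ff = 0x189  ←
addr_hi signed 11b, MSB=0: value = 393

393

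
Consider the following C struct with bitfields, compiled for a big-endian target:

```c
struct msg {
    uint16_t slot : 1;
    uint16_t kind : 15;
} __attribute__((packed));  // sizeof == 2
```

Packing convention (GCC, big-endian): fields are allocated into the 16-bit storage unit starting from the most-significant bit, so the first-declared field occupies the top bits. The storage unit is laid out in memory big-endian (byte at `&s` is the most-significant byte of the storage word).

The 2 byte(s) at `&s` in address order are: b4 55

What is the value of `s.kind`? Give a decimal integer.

[0]=0xb4 [1]=0x55 (big-endian) → word 0xb455
slot [15+:1] = (word>>15) & 0x1 = 1
kind [0+:15] = (word>>0) & 0x7fff = 13397  ←

13397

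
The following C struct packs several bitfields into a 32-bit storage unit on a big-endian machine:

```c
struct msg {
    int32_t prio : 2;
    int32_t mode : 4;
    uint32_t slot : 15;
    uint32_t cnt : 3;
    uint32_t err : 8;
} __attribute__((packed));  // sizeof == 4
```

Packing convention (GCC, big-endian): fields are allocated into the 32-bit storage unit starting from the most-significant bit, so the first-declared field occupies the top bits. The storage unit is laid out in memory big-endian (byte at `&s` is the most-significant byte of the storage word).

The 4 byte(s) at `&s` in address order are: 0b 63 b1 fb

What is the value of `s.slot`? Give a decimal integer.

[0]=0x0b [1]=0x63 [2]=0xb1 [3]=0xfb (big-endian) → word 0x0b63b1fb
prio:2 @ bit 30 → (0x0b63b1fb>>30)&0x3 = 0x0
mode:4 @ bit 26 → (0x0b63b1fb>>26)&0xf = 0x2
slot:15 @ bit 11 → (0x0b63b1fb>>11)&0x7fff = 0x6c76  ←
cnt:3 @ bit 8 → (0x0b63b1fb>>8)&0x7 = 0x1
err:8 @ bit 0 → (0x0b63b1fb>>0)&0xff = 0xfb

27766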